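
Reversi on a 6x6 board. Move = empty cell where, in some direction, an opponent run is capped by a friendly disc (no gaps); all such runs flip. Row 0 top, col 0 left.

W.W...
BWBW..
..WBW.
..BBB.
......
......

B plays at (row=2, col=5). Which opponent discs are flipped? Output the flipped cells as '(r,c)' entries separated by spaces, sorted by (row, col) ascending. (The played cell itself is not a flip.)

Answer: (2,4)

Derivation:
Dir NW: first cell '.' (not opp) -> no flip
Dir N: first cell '.' (not opp) -> no flip
Dir NE: edge -> no flip
Dir W: opp run (2,4) capped by B -> flip
Dir E: edge -> no flip
Dir SW: first cell 'B' (not opp) -> no flip
Dir S: first cell '.' (not opp) -> no flip
Dir SE: edge -> no flip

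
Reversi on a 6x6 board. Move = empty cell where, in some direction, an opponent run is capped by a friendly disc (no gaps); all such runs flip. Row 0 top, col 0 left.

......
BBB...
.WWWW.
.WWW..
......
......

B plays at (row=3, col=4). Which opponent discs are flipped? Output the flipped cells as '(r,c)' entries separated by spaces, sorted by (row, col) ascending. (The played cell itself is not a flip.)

Answer: (2,3)

Derivation:
Dir NW: opp run (2,3) capped by B -> flip
Dir N: opp run (2,4), next='.' -> no flip
Dir NE: first cell '.' (not opp) -> no flip
Dir W: opp run (3,3) (3,2) (3,1), next='.' -> no flip
Dir E: first cell '.' (not opp) -> no flip
Dir SW: first cell '.' (not opp) -> no flip
Dir S: first cell '.' (not opp) -> no flip
Dir SE: first cell '.' (not opp) -> no flip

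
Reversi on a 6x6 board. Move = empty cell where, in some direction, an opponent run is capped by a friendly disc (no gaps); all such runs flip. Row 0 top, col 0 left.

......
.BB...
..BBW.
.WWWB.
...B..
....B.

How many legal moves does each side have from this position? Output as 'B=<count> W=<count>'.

Answer: B=8 W=8

Derivation:
-- B to move --
(1,3): no bracket -> illegal
(1,4): flips 1 -> legal
(1,5): no bracket -> illegal
(2,0): no bracket -> illegal
(2,1): flips 1 -> legal
(2,5): flips 1 -> legal
(3,0): flips 3 -> legal
(3,5): no bracket -> illegal
(4,0): flips 1 -> legal
(4,1): flips 1 -> legal
(4,2): flips 1 -> legal
(4,4): flips 1 -> legal
B mobility = 8
-- W to move --
(0,0): flips 2 -> legal
(0,1): no bracket -> illegal
(0,2): flips 2 -> legal
(0,3): no bracket -> illegal
(1,0): no bracket -> illegal
(1,3): flips 2 -> legal
(1,4): flips 1 -> legal
(2,0): no bracket -> illegal
(2,1): flips 2 -> legal
(2,5): no bracket -> illegal
(3,5): flips 1 -> legal
(4,2): no bracket -> illegal
(4,4): flips 1 -> legal
(4,5): no bracket -> illegal
(5,2): no bracket -> illegal
(5,3): flips 1 -> legal
(5,5): no bracket -> illegal
W mobility = 8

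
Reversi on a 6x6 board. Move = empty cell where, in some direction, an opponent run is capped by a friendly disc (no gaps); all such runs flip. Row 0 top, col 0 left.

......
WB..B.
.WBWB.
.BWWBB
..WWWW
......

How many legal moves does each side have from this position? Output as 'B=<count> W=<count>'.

Answer: B=8 W=10

Derivation:
-- B to move --
(0,0): no bracket -> illegal
(0,1): no bracket -> illegal
(1,2): flips 1 -> legal
(1,3): no bracket -> illegal
(2,0): flips 1 -> legal
(3,0): no bracket -> illegal
(4,1): flips 2 -> legal
(5,1): flips 2 -> legal
(5,2): flips 3 -> legal
(5,3): flips 2 -> legal
(5,4): flips 1 -> legal
(5,5): flips 3 -> legal
B mobility = 8
-- W to move --
(0,0): flips 2 -> legal
(0,1): flips 1 -> legal
(0,2): no bracket -> illegal
(0,3): no bracket -> illegal
(0,4): flips 3 -> legal
(0,5): flips 1 -> legal
(1,2): flips 2 -> legal
(1,3): no bracket -> illegal
(1,5): flips 1 -> legal
(2,0): flips 1 -> legal
(2,5): flips 3 -> legal
(3,0): flips 1 -> legal
(4,0): no bracket -> illegal
(4,1): flips 1 -> legal
W mobility = 10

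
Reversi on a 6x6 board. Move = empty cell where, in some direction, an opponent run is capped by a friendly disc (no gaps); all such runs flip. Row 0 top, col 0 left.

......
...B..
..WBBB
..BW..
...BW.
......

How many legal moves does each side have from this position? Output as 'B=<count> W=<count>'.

-- B to move --
(1,1): no bracket -> illegal
(1,2): flips 1 -> legal
(2,1): flips 1 -> legal
(3,1): flips 1 -> legal
(3,4): flips 1 -> legal
(3,5): no bracket -> illegal
(4,2): flips 1 -> legal
(4,5): flips 1 -> legal
(5,3): no bracket -> illegal
(5,4): no bracket -> illegal
(5,5): no bracket -> illegal
B mobility = 6
-- W to move --
(0,2): no bracket -> illegal
(0,3): flips 2 -> legal
(0,4): flips 1 -> legal
(1,2): no bracket -> illegal
(1,4): no bracket -> illegal
(1,5): flips 1 -> legal
(2,1): no bracket -> illegal
(3,1): flips 1 -> legal
(3,4): no bracket -> illegal
(3,5): no bracket -> illegal
(4,1): no bracket -> illegal
(4,2): flips 2 -> legal
(5,2): no bracket -> illegal
(5,3): flips 1 -> legal
(5,4): no bracket -> illegal
W mobility = 6

Answer: B=6 W=6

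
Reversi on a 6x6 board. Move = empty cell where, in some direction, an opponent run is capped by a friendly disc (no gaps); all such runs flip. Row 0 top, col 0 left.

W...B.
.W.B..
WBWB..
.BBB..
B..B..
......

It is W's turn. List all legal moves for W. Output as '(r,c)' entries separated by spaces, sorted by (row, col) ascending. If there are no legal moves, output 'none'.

Answer: (2,4) (4,1) (4,2) (4,4)

Derivation:
(0,2): no bracket -> illegal
(0,3): no bracket -> illegal
(0,5): no bracket -> illegal
(1,0): no bracket -> illegal
(1,2): no bracket -> illegal
(1,4): no bracket -> illegal
(1,5): no bracket -> illegal
(2,4): flips 1 -> legal
(3,0): no bracket -> illegal
(3,4): no bracket -> illegal
(4,1): flips 2 -> legal
(4,2): flips 2 -> legal
(4,4): flips 1 -> legal
(5,0): no bracket -> illegal
(5,1): no bracket -> illegal
(5,2): no bracket -> illegal
(5,3): no bracket -> illegal
(5,4): no bracket -> illegal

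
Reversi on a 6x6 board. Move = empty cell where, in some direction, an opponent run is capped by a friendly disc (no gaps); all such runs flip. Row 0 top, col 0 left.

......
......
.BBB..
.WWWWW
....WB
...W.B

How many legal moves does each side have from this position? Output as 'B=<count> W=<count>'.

-- B to move --
(2,0): no bracket -> illegal
(2,4): no bracket -> illegal
(2,5): flips 1 -> legal
(3,0): no bracket -> illegal
(4,0): flips 1 -> legal
(4,1): flips 2 -> legal
(4,2): flips 1 -> legal
(4,3): flips 3 -> legal
(5,2): no bracket -> illegal
(5,4): no bracket -> illegal
B mobility = 5
-- W to move --
(1,0): flips 1 -> legal
(1,1): flips 2 -> legal
(1,2): flips 2 -> legal
(1,3): flips 2 -> legal
(1,4): flips 1 -> legal
(2,0): no bracket -> illegal
(2,4): no bracket -> illegal
(3,0): no bracket -> illegal
(5,4): no bracket -> illegal
W mobility = 5

Answer: B=5 W=5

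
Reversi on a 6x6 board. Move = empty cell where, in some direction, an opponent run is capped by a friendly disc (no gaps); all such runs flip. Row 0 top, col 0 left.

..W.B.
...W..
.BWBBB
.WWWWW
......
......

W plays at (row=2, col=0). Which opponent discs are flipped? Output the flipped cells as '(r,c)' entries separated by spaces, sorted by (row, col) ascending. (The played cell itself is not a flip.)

Dir NW: edge -> no flip
Dir N: first cell '.' (not opp) -> no flip
Dir NE: first cell '.' (not opp) -> no flip
Dir W: edge -> no flip
Dir E: opp run (2,1) capped by W -> flip
Dir SW: edge -> no flip
Dir S: first cell '.' (not opp) -> no flip
Dir SE: first cell 'W' (not opp) -> no flip

Answer: (2,1)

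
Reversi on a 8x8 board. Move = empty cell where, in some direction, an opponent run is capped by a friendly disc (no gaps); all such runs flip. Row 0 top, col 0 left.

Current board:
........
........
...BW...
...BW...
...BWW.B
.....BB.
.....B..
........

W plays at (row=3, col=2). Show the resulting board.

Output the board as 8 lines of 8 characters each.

Place W at (3,2); scan 8 dirs for brackets.
Dir NW: first cell '.' (not opp) -> no flip
Dir N: first cell '.' (not opp) -> no flip
Dir NE: opp run (2,3), next='.' -> no flip
Dir W: first cell '.' (not opp) -> no flip
Dir E: opp run (3,3) capped by W -> flip
Dir SW: first cell '.' (not opp) -> no flip
Dir S: first cell '.' (not opp) -> no flip
Dir SE: opp run (4,3), next='.' -> no flip
All flips: (3,3)

Answer: ........
........
...BW...
..WWW...
...BWW.B
.....BB.
.....B..
........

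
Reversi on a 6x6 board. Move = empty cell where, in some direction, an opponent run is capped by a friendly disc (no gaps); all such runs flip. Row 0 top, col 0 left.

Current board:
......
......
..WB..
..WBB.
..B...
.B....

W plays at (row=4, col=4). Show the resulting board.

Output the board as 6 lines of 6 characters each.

Answer: ......
......
..WB..
..WWB.
..B.W.
.B....

Derivation:
Place W at (4,4); scan 8 dirs for brackets.
Dir NW: opp run (3,3) capped by W -> flip
Dir N: opp run (3,4), next='.' -> no flip
Dir NE: first cell '.' (not opp) -> no flip
Dir W: first cell '.' (not opp) -> no flip
Dir E: first cell '.' (not opp) -> no flip
Dir SW: first cell '.' (not opp) -> no flip
Dir S: first cell '.' (not opp) -> no flip
Dir SE: first cell '.' (not opp) -> no flip
All flips: (3,3)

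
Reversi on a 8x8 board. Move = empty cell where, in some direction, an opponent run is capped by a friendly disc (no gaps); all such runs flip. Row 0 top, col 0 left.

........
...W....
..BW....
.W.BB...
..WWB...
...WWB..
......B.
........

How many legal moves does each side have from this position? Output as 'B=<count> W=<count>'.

-- B to move --
(0,2): no bracket -> illegal
(0,3): flips 2 -> legal
(0,4): flips 1 -> legal
(1,2): flips 1 -> legal
(1,4): no bracket -> illegal
(2,0): no bracket -> illegal
(2,1): no bracket -> illegal
(2,4): flips 1 -> legal
(3,0): no bracket -> illegal
(3,2): no bracket -> illegal
(4,0): flips 1 -> legal
(4,1): flips 2 -> legal
(4,5): no bracket -> illegal
(5,1): flips 1 -> legal
(5,2): flips 3 -> legal
(6,2): flips 1 -> legal
(6,3): flips 2 -> legal
(6,4): flips 1 -> legal
(6,5): no bracket -> illegal
B mobility = 11
-- W to move --
(1,1): no bracket -> illegal
(1,2): no bracket -> illegal
(2,1): flips 1 -> legal
(2,4): flips 3 -> legal
(2,5): flips 1 -> legal
(3,2): no bracket -> illegal
(3,5): flips 1 -> legal
(4,5): flips 2 -> legal
(4,6): no bracket -> illegal
(5,6): flips 1 -> legal
(5,7): no bracket -> illegal
(6,4): no bracket -> illegal
(6,5): no bracket -> illegal
(6,7): no bracket -> illegal
(7,5): no bracket -> illegal
(7,6): no bracket -> illegal
(7,7): no bracket -> illegal
W mobility = 6

Answer: B=11 W=6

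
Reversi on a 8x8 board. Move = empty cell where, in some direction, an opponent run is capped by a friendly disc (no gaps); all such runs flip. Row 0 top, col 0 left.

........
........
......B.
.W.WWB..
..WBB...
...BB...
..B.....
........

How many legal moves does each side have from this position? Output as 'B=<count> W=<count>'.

-- B to move --
(2,0): flips 2 -> legal
(2,1): no bracket -> illegal
(2,2): flips 1 -> legal
(2,3): flips 1 -> legal
(2,4): flips 1 -> legal
(2,5): flips 1 -> legal
(3,0): no bracket -> illegal
(3,2): flips 2 -> legal
(4,0): no bracket -> illegal
(4,1): flips 1 -> legal
(4,5): no bracket -> illegal
(5,1): no bracket -> illegal
(5,2): no bracket -> illegal
B mobility = 7
-- W to move --
(1,5): no bracket -> illegal
(1,6): no bracket -> illegal
(1,7): no bracket -> illegal
(2,4): no bracket -> illegal
(2,5): no bracket -> illegal
(2,7): no bracket -> illegal
(3,2): no bracket -> illegal
(3,6): flips 1 -> legal
(3,7): no bracket -> illegal
(4,5): flips 2 -> legal
(4,6): no bracket -> illegal
(5,1): no bracket -> illegal
(5,2): flips 1 -> legal
(5,5): flips 1 -> legal
(6,1): no bracket -> illegal
(6,3): flips 2 -> legal
(6,4): flips 3 -> legal
(6,5): no bracket -> illegal
(7,1): no bracket -> illegal
(7,2): no bracket -> illegal
(7,3): no bracket -> illegal
W mobility = 6

Answer: B=7 W=6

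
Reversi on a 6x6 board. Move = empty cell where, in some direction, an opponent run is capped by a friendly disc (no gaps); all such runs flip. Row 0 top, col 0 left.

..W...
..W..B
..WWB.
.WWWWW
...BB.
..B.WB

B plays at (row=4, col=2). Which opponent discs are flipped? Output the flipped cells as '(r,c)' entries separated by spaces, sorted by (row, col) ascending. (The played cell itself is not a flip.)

Dir NW: opp run (3,1), next='.' -> no flip
Dir N: opp run (3,2) (2,2) (1,2) (0,2), next=edge -> no flip
Dir NE: opp run (3,3) capped by B -> flip
Dir W: first cell '.' (not opp) -> no flip
Dir E: first cell 'B' (not opp) -> no flip
Dir SW: first cell '.' (not opp) -> no flip
Dir S: first cell 'B' (not opp) -> no flip
Dir SE: first cell '.' (not opp) -> no flip

Answer: (3,3)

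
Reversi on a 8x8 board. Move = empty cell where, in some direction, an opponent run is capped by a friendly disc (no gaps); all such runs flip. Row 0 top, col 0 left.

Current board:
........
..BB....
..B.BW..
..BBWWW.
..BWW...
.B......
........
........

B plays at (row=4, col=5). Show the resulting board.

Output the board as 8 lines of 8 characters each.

Answer: ........
..BB....
..B.BW..
..BBWWW.
..BBBB..
.B......
........
........

Derivation:
Place B at (4,5); scan 8 dirs for brackets.
Dir NW: opp run (3,4), next='.' -> no flip
Dir N: opp run (3,5) (2,5), next='.' -> no flip
Dir NE: opp run (3,6), next='.' -> no flip
Dir W: opp run (4,4) (4,3) capped by B -> flip
Dir E: first cell '.' (not opp) -> no flip
Dir SW: first cell '.' (not opp) -> no flip
Dir S: first cell '.' (not opp) -> no flip
Dir SE: first cell '.' (not opp) -> no flip
All flips: (4,3) (4,4)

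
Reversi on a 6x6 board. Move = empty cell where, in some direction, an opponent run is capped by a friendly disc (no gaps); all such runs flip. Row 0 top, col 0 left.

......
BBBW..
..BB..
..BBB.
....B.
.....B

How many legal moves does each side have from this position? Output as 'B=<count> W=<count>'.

Answer: B=3 W=2

Derivation:
-- B to move --
(0,2): no bracket -> illegal
(0,3): flips 1 -> legal
(0,4): flips 1 -> legal
(1,4): flips 1 -> legal
(2,4): no bracket -> illegal
B mobility = 3
-- W to move --
(0,0): no bracket -> illegal
(0,1): no bracket -> illegal
(0,2): no bracket -> illegal
(0,3): no bracket -> illegal
(1,4): no bracket -> illegal
(2,0): no bracket -> illegal
(2,1): no bracket -> illegal
(2,4): no bracket -> illegal
(2,5): no bracket -> illegal
(3,1): flips 1 -> legal
(3,5): no bracket -> illegal
(4,1): no bracket -> illegal
(4,2): no bracket -> illegal
(4,3): flips 2 -> legal
(4,5): no bracket -> illegal
(5,3): no bracket -> illegal
(5,4): no bracket -> illegal
W mobility = 2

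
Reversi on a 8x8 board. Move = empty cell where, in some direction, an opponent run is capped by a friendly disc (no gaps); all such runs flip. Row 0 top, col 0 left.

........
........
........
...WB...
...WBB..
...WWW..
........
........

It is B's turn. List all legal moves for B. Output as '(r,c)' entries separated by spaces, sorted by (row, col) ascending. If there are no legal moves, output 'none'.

(2,2): flips 1 -> legal
(2,3): no bracket -> illegal
(2,4): no bracket -> illegal
(3,2): flips 1 -> legal
(4,2): flips 1 -> legal
(4,6): no bracket -> illegal
(5,2): flips 1 -> legal
(5,6): no bracket -> illegal
(6,2): flips 1 -> legal
(6,3): flips 1 -> legal
(6,4): flips 1 -> legal
(6,5): flips 1 -> legal
(6,6): flips 1 -> legal

Answer: (2,2) (3,2) (4,2) (5,2) (6,2) (6,3) (6,4) (6,5) (6,6)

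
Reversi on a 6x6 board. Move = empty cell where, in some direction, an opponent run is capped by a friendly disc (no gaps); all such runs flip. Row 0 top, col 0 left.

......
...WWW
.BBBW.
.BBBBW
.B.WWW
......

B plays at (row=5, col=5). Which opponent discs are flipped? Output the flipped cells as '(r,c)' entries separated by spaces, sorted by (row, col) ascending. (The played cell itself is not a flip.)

Dir NW: opp run (4,4) capped by B -> flip
Dir N: opp run (4,5) (3,5), next='.' -> no flip
Dir NE: edge -> no flip
Dir W: first cell '.' (not opp) -> no flip
Dir E: edge -> no flip
Dir SW: edge -> no flip
Dir S: edge -> no flip
Dir SE: edge -> no flip

Answer: (4,4)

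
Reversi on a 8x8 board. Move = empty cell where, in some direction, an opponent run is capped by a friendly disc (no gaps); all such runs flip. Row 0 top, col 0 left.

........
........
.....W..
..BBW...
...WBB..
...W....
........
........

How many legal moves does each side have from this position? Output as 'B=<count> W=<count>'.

Answer: B=7 W=7

Derivation:
-- B to move --
(1,4): no bracket -> illegal
(1,5): no bracket -> illegal
(1,6): no bracket -> illegal
(2,3): flips 1 -> legal
(2,4): flips 1 -> legal
(2,6): no bracket -> illegal
(3,5): flips 1 -> legal
(3,6): no bracket -> illegal
(4,2): flips 1 -> legal
(5,2): no bracket -> illegal
(5,4): flips 1 -> legal
(6,2): flips 1 -> legal
(6,3): flips 2 -> legal
(6,4): no bracket -> illegal
B mobility = 7
-- W to move --
(2,1): flips 1 -> legal
(2,2): no bracket -> illegal
(2,3): flips 1 -> legal
(2,4): no bracket -> illegal
(3,1): flips 2 -> legal
(3,5): flips 1 -> legal
(3,6): no bracket -> illegal
(4,1): no bracket -> illegal
(4,2): no bracket -> illegal
(4,6): flips 2 -> legal
(5,4): flips 1 -> legal
(5,5): no bracket -> illegal
(5,6): flips 1 -> legal
W mobility = 7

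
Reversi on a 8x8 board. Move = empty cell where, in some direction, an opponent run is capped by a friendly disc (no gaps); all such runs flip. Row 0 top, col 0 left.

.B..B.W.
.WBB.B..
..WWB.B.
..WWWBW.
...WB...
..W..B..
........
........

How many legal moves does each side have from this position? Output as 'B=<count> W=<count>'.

Answer: B=9 W=8

Derivation:
-- B to move --
(0,0): flips 3 -> legal
(0,2): no bracket -> illegal
(0,5): no bracket -> illegal
(0,7): no bracket -> illegal
(1,0): flips 1 -> legal
(1,4): no bracket -> illegal
(1,6): no bracket -> illegal
(1,7): no bracket -> illegal
(2,0): no bracket -> illegal
(2,1): flips 3 -> legal
(2,5): no bracket -> illegal
(2,7): no bracket -> illegal
(3,1): flips 4 -> legal
(3,7): flips 1 -> legal
(4,1): no bracket -> illegal
(4,2): flips 4 -> legal
(4,5): flips 2 -> legal
(4,6): flips 1 -> legal
(4,7): no bracket -> illegal
(5,1): no bracket -> illegal
(5,3): flips 3 -> legal
(5,4): no bracket -> illegal
(6,1): no bracket -> illegal
(6,2): no bracket -> illegal
(6,3): no bracket -> illegal
B mobility = 9
-- W to move --
(0,0): no bracket -> illegal
(0,2): flips 1 -> legal
(0,3): flips 1 -> legal
(0,5): no bracket -> illegal
(1,0): no bracket -> illegal
(1,4): flips 3 -> legal
(1,6): flips 1 -> legal
(1,7): no bracket -> illegal
(2,1): no bracket -> illegal
(2,5): flips 1 -> legal
(2,7): no bracket -> illegal
(3,7): no bracket -> illegal
(4,5): flips 1 -> legal
(4,6): no bracket -> illegal
(5,3): no bracket -> illegal
(5,4): flips 1 -> legal
(5,6): no bracket -> illegal
(6,4): no bracket -> illegal
(6,5): no bracket -> illegal
(6,6): flips 2 -> legal
W mobility = 8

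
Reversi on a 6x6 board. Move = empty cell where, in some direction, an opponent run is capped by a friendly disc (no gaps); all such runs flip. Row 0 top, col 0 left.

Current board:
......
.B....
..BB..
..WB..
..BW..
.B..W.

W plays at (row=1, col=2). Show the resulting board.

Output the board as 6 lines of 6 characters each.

Place W at (1,2); scan 8 dirs for brackets.
Dir NW: first cell '.' (not opp) -> no flip
Dir N: first cell '.' (not opp) -> no flip
Dir NE: first cell '.' (not opp) -> no flip
Dir W: opp run (1,1), next='.' -> no flip
Dir E: first cell '.' (not opp) -> no flip
Dir SW: first cell '.' (not opp) -> no flip
Dir S: opp run (2,2) capped by W -> flip
Dir SE: opp run (2,3), next='.' -> no flip
All flips: (2,2)

Answer: ......
.BW...
..WB..
..WB..
..BW..
.B..W.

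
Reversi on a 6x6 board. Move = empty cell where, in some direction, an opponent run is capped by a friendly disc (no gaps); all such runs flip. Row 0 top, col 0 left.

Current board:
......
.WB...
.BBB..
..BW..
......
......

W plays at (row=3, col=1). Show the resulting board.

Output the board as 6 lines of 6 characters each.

Place W at (3,1); scan 8 dirs for brackets.
Dir NW: first cell '.' (not opp) -> no flip
Dir N: opp run (2,1) capped by W -> flip
Dir NE: opp run (2,2), next='.' -> no flip
Dir W: first cell '.' (not opp) -> no flip
Dir E: opp run (3,2) capped by W -> flip
Dir SW: first cell '.' (not opp) -> no flip
Dir S: first cell '.' (not opp) -> no flip
Dir SE: first cell '.' (not opp) -> no flip
All flips: (2,1) (3,2)

Answer: ......
.WB...
.WBB..
.WWW..
......
......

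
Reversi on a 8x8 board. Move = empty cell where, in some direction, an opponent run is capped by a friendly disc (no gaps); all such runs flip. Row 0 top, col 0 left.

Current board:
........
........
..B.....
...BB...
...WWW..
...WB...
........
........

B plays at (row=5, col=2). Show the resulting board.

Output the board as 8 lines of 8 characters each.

Answer: ........
........
..B.....
...BB...
...BWW..
..BBB...
........
........

Derivation:
Place B at (5,2); scan 8 dirs for brackets.
Dir NW: first cell '.' (not opp) -> no flip
Dir N: first cell '.' (not opp) -> no flip
Dir NE: opp run (4,3) capped by B -> flip
Dir W: first cell '.' (not opp) -> no flip
Dir E: opp run (5,3) capped by B -> flip
Dir SW: first cell '.' (not opp) -> no flip
Dir S: first cell '.' (not opp) -> no flip
Dir SE: first cell '.' (not opp) -> no flip
All flips: (4,3) (5,3)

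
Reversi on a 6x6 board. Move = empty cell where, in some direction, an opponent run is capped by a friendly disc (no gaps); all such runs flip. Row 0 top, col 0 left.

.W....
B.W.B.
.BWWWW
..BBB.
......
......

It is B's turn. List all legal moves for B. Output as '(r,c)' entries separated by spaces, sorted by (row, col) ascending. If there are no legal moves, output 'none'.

Answer: (0,2) (0,3) (1,1) (1,3) (1,5)

Derivation:
(0,0): no bracket -> illegal
(0,2): flips 2 -> legal
(0,3): flips 1 -> legal
(1,1): flips 1 -> legal
(1,3): flips 1 -> legal
(1,5): flips 1 -> legal
(3,1): no bracket -> illegal
(3,5): no bracket -> illegal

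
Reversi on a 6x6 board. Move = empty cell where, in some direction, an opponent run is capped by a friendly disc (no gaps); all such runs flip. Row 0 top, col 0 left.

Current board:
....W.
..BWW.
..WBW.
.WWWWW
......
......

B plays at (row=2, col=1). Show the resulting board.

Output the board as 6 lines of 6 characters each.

Place B at (2,1); scan 8 dirs for brackets.
Dir NW: first cell '.' (not opp) -> no flip
Dir N: first cell '.' (not opp) -> no flip
Dir NE: first cell 'B' (not opp) -> no flip
Dir W: first cell '.' (not opp) -> no flip
Dir E: opp run (2,2) capped by B -> flip
Dir SW: first cell '.' (not opp) -> no flip
Dir S: opp run (3,1), next='.' -> no flip
Dir SE: opp run (3,2), next='.' -> no flip
All flips: (2,2)

Answer: ....W.
..BWW.
.BBBW.
.WWWWW
......
......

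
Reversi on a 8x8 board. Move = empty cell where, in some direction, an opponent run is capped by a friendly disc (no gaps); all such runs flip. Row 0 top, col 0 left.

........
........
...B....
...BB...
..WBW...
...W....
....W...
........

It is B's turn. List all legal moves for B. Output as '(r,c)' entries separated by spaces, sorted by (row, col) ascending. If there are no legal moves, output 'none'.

(3,1): no bracket -> illegal
(3,2): no bracket -> illegal
(3,5): no bracket -> illegal
(4,1): flips 1 -> legal
(4,5): flips 1 -> legal
(5,1): flips 1 -> legal
(5,2): no bracket -> illegal
(5,4): flips 1 -> legal
(5,5): flips 1 -> legal
(6,2): no bracket -> illegal
(6,3): flips 1 -> legal
(6,5): no bracket -> illegal
(7,3): no bracket -> illegal
(7,4): no bracket -> illegal
(7,5): no bracket -> illegal

Answer: (4,1) (4,5) (5,1) (5,4) (5,5) (6,3)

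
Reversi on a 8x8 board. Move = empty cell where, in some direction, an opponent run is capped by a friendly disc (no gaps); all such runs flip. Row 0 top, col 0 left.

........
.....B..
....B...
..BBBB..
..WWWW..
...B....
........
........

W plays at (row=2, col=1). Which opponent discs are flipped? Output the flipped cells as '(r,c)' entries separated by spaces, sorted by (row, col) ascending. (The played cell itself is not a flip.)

Dir NW: first cell '.' (not opp) -> no flip
Dir N: first cell '.' (not opp) -> no flip
Dir NE: first cell '.' (not opp) -> no flip
Dir W: first cell '.' (not opp) -> no flip
Dir E: first cell '.' (not opp) -> no flip
Dir SW: first cell '.' (not opp) -> no flip
Dir S: first cell '.' (not opp) -> no flip
Dir SE: opp run (3,2) capped by W -> flip

Answer: (3,2)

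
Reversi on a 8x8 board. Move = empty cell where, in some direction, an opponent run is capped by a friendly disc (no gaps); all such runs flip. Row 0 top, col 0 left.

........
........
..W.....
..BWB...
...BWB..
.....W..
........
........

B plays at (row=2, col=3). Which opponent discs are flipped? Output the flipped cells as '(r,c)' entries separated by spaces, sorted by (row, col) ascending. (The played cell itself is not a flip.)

Dir NW: first cell '.' (not opp) -> no flip
Dir N: first cell '.' (not opp) -> no flip
Dir NE: first cell '.' (not opp) -> no flip
Dir W: opp run (2,2), next='.' -> no flip
Dir E: first cell '.' (not opp) -> no flip
Dir SW: first cell 'B' (not opp) -> no flip
Dir S: opp run (3,3) capped by B -> flip
Dir SE: first cell 'B' (not opp) -> no flip

Answer: (3,3)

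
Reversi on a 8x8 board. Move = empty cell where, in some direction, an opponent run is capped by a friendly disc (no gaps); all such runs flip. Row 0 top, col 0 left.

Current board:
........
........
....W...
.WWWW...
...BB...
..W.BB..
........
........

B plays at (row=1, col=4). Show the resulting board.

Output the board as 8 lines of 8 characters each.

Place B at (1,4); scan 8 dirs for brackets.
Dir NW: first cell '.' (not opp) -> no flip
Dir N: first cell '.' (not opp) -> no flip
Dir NE: first cell '.' (not opp) -> no flip
Dir W: first cell '.' (not opp) -> no flip
Dir E: first cell '.' (not opp) -> no flip
Dir SW: first cell '.' (not opp) -> no flip
Dir S: opp run (2,4) (3,4) capped by B -> flip
Dir SE: first cell '.' (not opp) -> no flip
All flips: (2,4) (3,4)

Answer: ........
....B...
....B...
.WWWB...
...BB...
..W.BB..
........
........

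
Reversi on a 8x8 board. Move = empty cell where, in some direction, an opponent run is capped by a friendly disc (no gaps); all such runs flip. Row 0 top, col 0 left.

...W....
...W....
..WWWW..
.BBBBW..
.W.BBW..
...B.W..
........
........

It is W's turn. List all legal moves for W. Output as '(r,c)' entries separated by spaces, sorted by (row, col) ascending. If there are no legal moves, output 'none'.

(2,0): no bracket -> illegal
(2,1): flips 1 -> legal
(3,0): flips 4 -> legal
(4,0): flips 1 -> legal
(4,2): flips 4 -> legal
(5,2): flips 2 -> legal
(5,4): flips 2 -> legal
(6,2): flips 2 -> legal
(6,3): flips 3 -> legal
(6,4): no bracket -> illegal

Answer: (2,1) (3,0) (4,0) (4,2) (5,2) (5,4) (6,2) (6,3)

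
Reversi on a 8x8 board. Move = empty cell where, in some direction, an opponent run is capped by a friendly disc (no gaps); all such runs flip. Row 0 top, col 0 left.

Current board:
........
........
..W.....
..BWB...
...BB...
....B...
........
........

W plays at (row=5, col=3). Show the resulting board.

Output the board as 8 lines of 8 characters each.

Place W at (5,3); scan 8 dirs for brackets.
Dir NW: first cell '.' (not opp) -> no flip
Dir N: opp run (4,3) capped by W -> flip
Dir NE: opp run (4,4), next='.' -> no flip
Dir W: first cell '.' (not opp) -> no flip
Dir E: opp run (5,4), next='.' -> no flip
Dir SW: first cell '.' (not opp) -> no flip
Dir S: first cell '.' (not opp) -> no flip
Dir SE: first cell '.' (not opp) -> no flip
All flips: (4,3)

Answer: ........
........
..W.....
..BWB...
...WB...
...WB...
........
........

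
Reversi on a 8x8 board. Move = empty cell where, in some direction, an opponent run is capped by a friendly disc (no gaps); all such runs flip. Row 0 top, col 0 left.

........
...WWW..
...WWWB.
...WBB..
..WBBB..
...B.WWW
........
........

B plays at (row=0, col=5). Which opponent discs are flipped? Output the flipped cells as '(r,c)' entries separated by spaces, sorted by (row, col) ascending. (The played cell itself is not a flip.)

Answer: (1,5) (2,5)

Derivation:
Dir NW: edge -> no flip
Dir N: edge -> no flip
Dir NE: edge -> no flip
Dir W: first cell '.' (not opp) -> no flip
Dir E: first cell '.' (not opp) -> no flip
Dir SW: opp run (1,4) (2,3), next='.' -> no flip
Dir S: opp run (1,5) (2,5) capped by B -> flip
Dir SE: first cell '.' (not opp) -> no flip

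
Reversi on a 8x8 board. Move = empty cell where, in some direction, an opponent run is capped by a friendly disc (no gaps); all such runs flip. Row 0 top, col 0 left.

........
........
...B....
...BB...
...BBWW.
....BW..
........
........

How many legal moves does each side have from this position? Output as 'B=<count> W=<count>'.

-- B to move --
(3,5): no bracket -> illegal
(3,6): flips 1 -> legal
(3,7): no bracket -> illegal
(4,7): flips 2 -> legal
(5,6): flips 2 -> legal
(5,7): no bracket -> illegal
(6,4): no bracket -> illegal
(6,5): no bracket -> illegal
(6,6): flips 1 -> legal
B mobility = 4
-- W to move --
(1,2): flips 2 -> legal
(1,3): no bracket -> illegal
(1,4): no bracket -> illegal
(2,2): flips 2 -> legal
(2,4): no bracket -> illegal
(2,5): no bracket -> illegal
(3,2): no bracket -> illegal
(3,5): no bracket -> illegal
(4,2): flips 2 -> legal
(5,2): no bracket -> illegal
(5,3): flips 1 -> legal
(6,3): flips 1 -> legal
(6,4): no bracket -> illegal
(6,5): no bracket -> illegal
W mobility = 5

Answer: B=4 W=5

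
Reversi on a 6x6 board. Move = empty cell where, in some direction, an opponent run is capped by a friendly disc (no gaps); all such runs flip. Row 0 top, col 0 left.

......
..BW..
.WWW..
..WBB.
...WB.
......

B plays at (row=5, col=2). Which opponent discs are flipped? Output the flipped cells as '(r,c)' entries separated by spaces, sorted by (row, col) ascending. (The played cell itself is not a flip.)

Dir NW: first cell '.' (not opp) -> no flip
Dir N: first cell '.' (not opp) -> no flip
Dir NE: opp run (4,3) capped by B -> flip
Dir W: first cell '.' (not opp) -> no flip
Dir E: first cell '.' (not opp) -> no flip
Dir SW: edge -> no flip
Dir S: edge -> no flip
Dir SE: edge -> no flip

Answer: (4,3)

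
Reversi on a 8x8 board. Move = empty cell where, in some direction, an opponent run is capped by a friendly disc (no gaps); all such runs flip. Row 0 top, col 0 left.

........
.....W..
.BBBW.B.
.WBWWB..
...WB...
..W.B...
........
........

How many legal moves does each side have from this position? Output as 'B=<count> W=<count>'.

-- B to move --
(0,4): flips 1 -> legal
(0,5): no bracket -> illegal
(0,6): no bracket -> illegal
(1,3): flips 1 -> legal
(1,4): flips 2 -> legal
(1,6): no bracket -> illegal
(2,0): no bracket -> illegal
(2,5): flips 1 -> legal
(3,0): flips 1 -> legal
(4,0): flips 1 -> legal
(4,1): flips 1 -> legal
(4,2): flips 1 -> legal
(4,5): flips 1 -> legal
(5,1): no bracket -> illegal
(5,3): flips 2 -> legal
(6,1): no bracket -> illegal
(6,2): no bracket -> illegal
(6,3): no bracket -> illegal
B mobility = 10
-- W to move --
(1,0): flips 2 -> legal
(1,1): flips 2 -> legal
(1,2): flips 1 -> legal
(1,3): flips 2 -> legal
(1,4): no bracket -> illegal
(1,6): no bracket -> illegal
(1,7): no bracket -> illegal
(2,0): flips 3 -> legal
(2,5): no bracket -> illegal
(2,7): no bracket -> illegal
(3,0): no bracket -> illegal
(3,6): flips 1 -> legal
(3,7): flips 1 -> legal
(4,1): no bracket -> illegal
(4,2): no bracket -> illegal
(4,5): flips 1 -> legal
(4,6): flips 1 -> legal
(5,3): no bracket -> illegal
(5,5): flips 1 -> legal
(6,3): no bracket -> illegal
(6,4): flips 2 -> legal
(6,5): flips 1 -> legal
W mobility = 12

Answer: B=10 W=12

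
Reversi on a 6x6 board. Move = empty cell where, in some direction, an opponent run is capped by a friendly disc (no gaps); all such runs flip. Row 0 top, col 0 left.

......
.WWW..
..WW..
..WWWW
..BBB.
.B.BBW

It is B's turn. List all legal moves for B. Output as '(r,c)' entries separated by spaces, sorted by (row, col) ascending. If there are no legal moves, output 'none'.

(0,0): flips 3 -> legal
(0,1): no bracket -> illegal
(0,2): flips 3 -> legal
(0,3): flips 3 -> legal
(0,4): no bracket -> illegal
(1,0): no bracket -> illegal
(1,4): no bracket -> illegal
(2,0): no bracket -> illegal
(2,1): flips 1 -> legal
(2,4): flips 2 -> legal
(2,5): flips 1 -> legal
(3,1): no bracket -> illegal
(4,1): no bracket -> illegal
(4,5): no bracket -> illegal

Answer: (0,0) (0,2) (0,3) (2,1) (2,4) (2,5)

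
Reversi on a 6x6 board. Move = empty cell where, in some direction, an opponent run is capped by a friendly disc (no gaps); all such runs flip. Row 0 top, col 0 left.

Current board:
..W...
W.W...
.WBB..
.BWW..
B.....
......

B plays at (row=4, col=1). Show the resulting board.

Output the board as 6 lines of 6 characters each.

Answer: ..W...
W.W...
.WBB..
.BBW..
BB....
......

Derivation:
Place B at (4,1); scan 8 dirs for brackets.
Dir NW: first cell '.' (not opp) -> no flip
Dir N: first cell 'B' (not opp) -> no flip
Dir NE: opp run (3,2) capped by B -> flip
Dir W: first cell 'B' (not opp) -> no flip
Dir E: first cell '.' (not opp) -> no flip
Dir SW: first cell '.' (not opp) -> no flip
Dir S: first cell '.' (not opp) -> no flip
Dir SE: first cell '.' (not opp) -> no flip
All flips: (3,2)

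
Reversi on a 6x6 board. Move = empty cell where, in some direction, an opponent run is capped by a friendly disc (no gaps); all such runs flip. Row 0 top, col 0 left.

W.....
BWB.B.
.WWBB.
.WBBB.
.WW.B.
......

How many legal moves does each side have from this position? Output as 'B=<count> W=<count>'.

-- B to move --
(0,1): no bracket -> illegal
(0,2): no bracket -> illegal
(1,3): no bracket -> illegal
(2,0): flips 2 -> legal
(3,0): flips 2 -> legal
(4,0): no bracket -> illegal
(4,3): no bracket -> illegal
(5,0): flips 1 -> legal
(5,1): flips 1 -> legal
(5,2): flips 1 -> legal
(5,3): no bracket -> illegal
B mobility = 5
-- W to move --
(0,1): no bracket -> illegal
(0,2): flips 1 -> legal
(0,3): flips 1 -> legal
(0,4): no bracket -> illegal
(0,5): flips 3 -> legal
(1,3): flips 1 -> legal
(1,5): flips 2 -> legal
(2,0): flips 1 -> legal
(2,5): flips 2 -> legal
(3,5): flips 3 -> legal
(4,3): flips 1 -> legal
(4,5): no bracket -> illegal
(5,3): no bracket -> illegal
(5,4): no bracket -> illegal
(5,5): flips 2 -> legal
W mobility = 10

Answer: B=5 W=10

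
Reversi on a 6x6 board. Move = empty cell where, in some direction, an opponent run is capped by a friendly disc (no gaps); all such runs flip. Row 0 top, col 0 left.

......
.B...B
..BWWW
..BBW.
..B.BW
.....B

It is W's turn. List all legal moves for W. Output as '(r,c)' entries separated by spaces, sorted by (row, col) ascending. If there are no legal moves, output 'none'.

(0,0): no bracket -> illegal
(0,1): no bracket -> illegal
(0,2): no bracket -> illegal
(0,4): no bracket -> illegal
(0,5): flips 1 -> legal
(1,0): no bracket -> illegal
(1,2): no bracket -> illegal
(1,3): no bracket -> illegal
(1,4): no bracket -> illegal
(2,0): no bracket -> illegal
(2,1): flips 1 -> legal
(3,1): flips 2 -> legal
(3,5): no bracket -> illegal
(4,1): flips 1 -> legal
(4,3): flips 2 -> legal
(5,1): flips 2 -> legal
(5,2): no bracket -> illegal
(5,3): no bracket -> illegal
(5,4): flips 1 -> legal

Answer: (0,5) (2,1) (3,1) (4,1) (4,3) (5,1) (5,4)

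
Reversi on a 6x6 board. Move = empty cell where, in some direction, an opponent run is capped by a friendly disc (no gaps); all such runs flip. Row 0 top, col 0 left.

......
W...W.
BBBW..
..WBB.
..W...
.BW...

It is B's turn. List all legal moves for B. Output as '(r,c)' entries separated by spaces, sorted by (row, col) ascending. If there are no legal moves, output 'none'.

(0,0): flips 1 -> legal
(0,1): no bracket -> illegal
(0,3): no bracket -> illegal
(0,4): no bracket -> illegal
(0,5): no bracket -> illegal
(1,1): no bracket -> illegal
(1,2): flips 1 -> legal
(1,3): flips 1 -> legal
(1,5): no bracket -> illegal
(2,4): flips 1 -> legal
(2,5): no bracket -> illegal
(3,1): flips 1 -> legal
(4,1): no bracket -> illegal
(4,3): flips 1 -> legal
(5,3): flips 1 -> legal

Answer: (0,0) (1,2) (1,3) (2,4) (3,1) (4,3) (5,3)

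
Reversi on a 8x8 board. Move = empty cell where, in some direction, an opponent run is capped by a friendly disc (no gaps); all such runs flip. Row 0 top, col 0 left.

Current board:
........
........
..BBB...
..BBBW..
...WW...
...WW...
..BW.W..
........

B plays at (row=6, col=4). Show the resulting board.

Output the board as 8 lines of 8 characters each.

Place B at (6,4); scan 8 dirs for brackets.
Dir NW: opp run (5,3), next='.' -> no flip
Dir N: opp run (5,4) (4,4) capped by B -> flip
Dir NE: first cell '.' (not opp) -> no flip
Dir W: opp run (6,3) capped by B -> flip
Dir E: opp run (6,5), next='.' -> no flip
Dir SW: first cell '.' (not opp) -> no flip
Dir S: first cell '.' (not opp) -> no flip
Dir SE: first cell '.' (not opp) -> no flip
All flips: (4,4) (5,4) (6,3)

Answer: ........
........
..BBB...
..BBBW..
...WB...
...WB...
..BBBW..
........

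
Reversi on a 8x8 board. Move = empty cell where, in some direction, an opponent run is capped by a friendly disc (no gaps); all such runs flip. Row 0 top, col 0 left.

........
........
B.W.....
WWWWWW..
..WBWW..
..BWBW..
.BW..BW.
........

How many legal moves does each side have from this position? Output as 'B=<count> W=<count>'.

Answer: B=14 W=8

Derivation:
-- B to move --
(1,1): no bracket -> illegal
(1,2): flips 3 -> legal
(1,3): no bracket -> illegal
(2,1): flips 1 -> legal
(2,3): flips 1 -> legal
(2,4): flips 2 -> legal
(2,5): flips 4 -> legal
(2,6): no bracket -> illegal
(3,6): flips 1 -> legal
(4,0): flips 1 -> legal
(4,1): flips 1 -> legal
(4,6): flips 2 -> legal
(5,1): no bracket -> illegal
(5,6): flips 1 -> legal
(5,7): no bracket -> illegal
(6,3): flips 2 -> legal
(6,4): flips 3 -> legal
(6,7): flips 1 -> legal
(7,1): no bracket -> illegal
(7,2): flips 1 -> legal
(7,3): no bracket -> illegal
(7,5): no bracket -> illegal
(7,6): no bracket -> illegal
(7,7): no bracket -> illegal
B mobility = 14
-- W to move --
(1,0): flips 1 -> legal
(1,1): no bracket -> illegal
(2,1): no bracket -> illegal
(4,1): no bracket -> illegal
(5,0): no bracket -> illegal
(5,1): flips 1 -> legal
(5,6): no bracket -> illegal
(6,0): flips 1 -> legal
(6,3): flips 1 -> legal
(6,4): flips 2 -> legal
(7,0): flips 3 -> legal
(7,1): no bracket -> illegal
(7,2): no bracket -> illegal
(7,4): no bracket -> illegal
(7,5): flips 1 -> legal
(7,6): flips 3 -> legal
W mobility = 8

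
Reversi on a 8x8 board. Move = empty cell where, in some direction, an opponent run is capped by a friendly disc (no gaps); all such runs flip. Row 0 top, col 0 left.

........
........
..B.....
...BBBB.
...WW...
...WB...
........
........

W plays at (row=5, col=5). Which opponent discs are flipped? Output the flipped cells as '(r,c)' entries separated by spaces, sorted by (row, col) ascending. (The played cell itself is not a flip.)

Answer: (5,4)

Derivation:
Dir NW: first cell 'W' (not opp) -> no flip
Dir N: first cell '.' (not opp) -> no flip
Dir NE: first cell '.' (not opp) -> no flip
Dir W: opp run (5,4) capped by W -> flip
Dir E: first cell '.' (not opp) -> no flip
Dir SW: first cell '.' (not opp) -> no flip
Dir S: first cell '.' (not opp) -> no flip
Dir SE: first cell '.' (not opp) -> no flip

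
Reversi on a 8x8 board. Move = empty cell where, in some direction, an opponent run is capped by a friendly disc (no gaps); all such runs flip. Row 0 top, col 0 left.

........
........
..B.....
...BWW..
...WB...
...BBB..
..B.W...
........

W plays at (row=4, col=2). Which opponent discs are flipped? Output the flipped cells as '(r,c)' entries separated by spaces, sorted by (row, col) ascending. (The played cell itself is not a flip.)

Answer: (5,3)

Derivation:
Dir NW: first cell '.' (not opp) -> no flip
Dir N: first cell '.' (not opp) -> no flip
Dir NE: opp run (3,3), next='.' -> no flip
Dir W: first cell '.' (not opp) -> no flip
Dir E: first cell 'W' (not opp) -> no flip
Dir SW: first cell '.' (not opp) -> no flip
Dir S: first cell '.' (not opp) -> no flip
Dir SE: opp run (5,3) capped by W -> flip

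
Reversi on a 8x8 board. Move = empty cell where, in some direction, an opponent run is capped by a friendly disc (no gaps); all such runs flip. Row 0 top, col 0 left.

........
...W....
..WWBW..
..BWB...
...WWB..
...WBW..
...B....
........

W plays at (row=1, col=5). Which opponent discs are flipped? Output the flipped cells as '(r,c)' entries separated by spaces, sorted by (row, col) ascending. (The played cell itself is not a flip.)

Dir NW: first cell '.' (not opp) -> no flip
Dir N: first cell '.' (not opp) -> no flip
Dir NE: first cell '.' (not opp) -> no flip
Dir W: first cell '.' (not opp) -> no flip
Dir E: first cell '.' (not opp) -> no flip
Dir SW: opp run (2,4) capped by W -> flip
Dir S: first cell 'W' (not opp) -> no flip
Dir SE: first cell '.' (not opp) -> no flip

Answer: (2,4)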